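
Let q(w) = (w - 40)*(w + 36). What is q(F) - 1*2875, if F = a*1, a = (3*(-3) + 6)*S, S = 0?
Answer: -4315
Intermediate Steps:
a = 0 (a = (3*(-3) + 6)*0 = (-9 + 6)*0 = -3*0 = 0)
F = 0 (F = 0*1 = 0)
q(w) = (-40 + w)*(36 + w)
q(F) - 1*2875 = (-1440 + 0² - 4*0) - 1*2875 = (-1440 + 0 + 0) - 2875 = -1440 - 2875 = -4315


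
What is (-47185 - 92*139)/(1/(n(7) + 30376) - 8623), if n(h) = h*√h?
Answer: 477172234454596059/68608476514316762 - 419811*√7/68608476514316762 ≈ 6.9550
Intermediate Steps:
n(h) = h^(3/2)
(-47185 - 92*139)/(1/(n(7) + 30376) - 8623) = (-47185 - 92*139)/(1/(7^(3/2) + 30376) - 8623) = (-47185 - 12788)/(1/(7*√7 + 30376) - 8623) = -59973/(1/(30376 + 7*√7) - 8623) = -59973/(-8623 + 1/(30376 + 7*√7))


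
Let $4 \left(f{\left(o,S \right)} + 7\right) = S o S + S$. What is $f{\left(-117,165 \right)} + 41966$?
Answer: $-754331$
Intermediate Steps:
$f{\left(o,S \right)} = -7 + \frac{S}{4} + \frac{o S^{2}}{4}$ ($f{\left(o,S \right)} = -7 + \frac{S o S + S}{4} = -7 + \frac{o S^{2} + S}{4} = -7 + \frac{S + o S^{2}}{4} = -7 + \left(\frac{S}{4} + \frac{o S^{2}}{4}\right) = -7 + \frac{S}{4} + \frac{o S^{2}}{4}$)
$f{\left(-117,165 \right)} + 41966 = \left(-7 + \frac{1}{4} \cdot 165 + \frac{1}{4} \left(-117\right) 165^{2}\right) + 41966 = \left(-7 + \frac{165}{4} + \frac{1}{4} \left(-117\right) 27225\right) + 41966 = \left(-7 + \frac{165}{4} - \frac{3185325}{4}\right) + 41966 = -796297 + 41966 = -754331$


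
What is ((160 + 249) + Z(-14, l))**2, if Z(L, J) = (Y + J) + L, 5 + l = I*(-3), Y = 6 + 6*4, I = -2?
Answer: 181476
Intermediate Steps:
Y = 30 (Y = 6 + 24 = 30)
l = 1 (l = -5 - 2*(-3) = -5 + 6 = 1)
Z(L, J) = 30 + J + L (Z(L, J) = (30 + J) + L = 30 + J + L)
((160 + 249) + Z(-14, l))**2 = ((160 + 249) + (30 + 1 - 14))**2 = (409 + 17)**2 = 426**2 = 181476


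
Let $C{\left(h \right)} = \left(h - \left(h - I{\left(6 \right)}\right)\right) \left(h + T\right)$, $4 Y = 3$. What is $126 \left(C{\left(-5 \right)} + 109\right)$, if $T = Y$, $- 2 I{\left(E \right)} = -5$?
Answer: $\frac{49581}{4} \approx 12395.0$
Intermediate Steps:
$Y = \frac{3}{4}$ ($Y = \frac{1}{4} \cdot 3 = \frac{3}{4} \approx 0.75$)
$I{\left(E \right)} = \frac{5}{2}$ ($I{\left(E \right)} = \left(- \frac{1}{2}\right) \left(-5\right) = \frac{5}{2}$)
$T = \frac{3}{4} \approx 0.75$
$C{\left(h \right)} = \frac{15}{8} + \frac{5 h}{2}$ ($C{\left(h \right)} = \left(h - \left(- \frac{5}{2} + h\right)\right) \left(h + \frac{3}{4}\right) = \frac{5 \left(\frac{3}{4} + h\right)}{2} = \frac{15}{8} + \frac{5 h}{2}$)
$126 \left(C{\left(-5 \right)} + 109\right) = 126 \left(\left(\frac{15}{8} + \frac{5}{2} \left(-5\right)\right) + 109\right) = 126 \left(\left(\frac{15}{8} - \frac{25}{2}\right) + 109\right) = 126 \left(- \frac{85}{8} + 109\right) = 126 \cdot \frac{787}{8} = \frac{49581}{4}$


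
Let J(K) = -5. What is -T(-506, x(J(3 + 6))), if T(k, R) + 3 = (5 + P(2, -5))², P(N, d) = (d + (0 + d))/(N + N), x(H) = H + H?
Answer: -13/4 ≈ -3.2500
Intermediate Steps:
x(H) = 2*H
P(N, d) = d/N (P(N, d) = (d + d)/((2*N)) = (2*d)*(1/(2*N)) = d/N)
T(k, R) = 13/4 (T(k, R) = -3 + (5 - 5/2)² = -3 + (5/2)² = -3 + 25/4 = 13/4)
-T(-506, x(J(3 + 6))) = -1*13/4 = -13/4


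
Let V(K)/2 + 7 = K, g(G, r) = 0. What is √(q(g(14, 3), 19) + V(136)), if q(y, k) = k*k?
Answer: √619 ≈ 24.880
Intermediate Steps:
q(y, k) = k²
V(K) = -14 + 2*K
√(q(g(14, 3), 19) + V(136)) = √(19² + (-14 + 2*136)) = √(361 + (-14 + 272)) = √(361 + 258) = √619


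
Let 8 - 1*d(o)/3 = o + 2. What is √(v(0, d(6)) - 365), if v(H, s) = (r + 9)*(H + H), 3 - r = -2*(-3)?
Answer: I*√365 ≈ 19.105*I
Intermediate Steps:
d(o) = 18 - 3*o (d(o) = 24 - 3*(o + 2) = 24 - 3*(2 + o) = 24 + (-6 - 3*o) = 18 - 3*o)
r = -3 (r = 3 - (-2)*(-3) = 3 - 1*6 = 3 - 6 = -3)
v(H, s) = 12*H (v(H, s) = (-3 + 9)*(H + H) = 6*(2*H) = 12*H)
√(v(0, d(6)) - 365) = √(12*0 - 365) = √(0 - 365) = √(-365) = I*√365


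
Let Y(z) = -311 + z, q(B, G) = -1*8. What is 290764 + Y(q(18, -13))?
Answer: 290445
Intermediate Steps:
q(B, G) = -8
290764 + Y(q(18, -13)) = 290764 + (-311 - 8) = 290764 - 319 = 290445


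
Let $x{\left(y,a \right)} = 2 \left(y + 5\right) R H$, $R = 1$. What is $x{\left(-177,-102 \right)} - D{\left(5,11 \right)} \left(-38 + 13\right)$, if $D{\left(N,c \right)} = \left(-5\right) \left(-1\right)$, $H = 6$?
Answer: $-1939$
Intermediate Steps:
$x{\left(y,a \right)} = 60 + 12 y$ ($x{\left(y,a \right)} = 2 \left(y + 5\right) 1 \cdot 6 = 2 \left(5 + y\right) 1 \cdot 6 = 2 \left(5 + y\right) 6 = \left(10 + 2 y\right) 6 = 60 + 12 y$)
$D{\left(N,c \right)} = 5$
$x{\left(-177,-102 \right)} - D{\left(5,11 \right)} \left(-38 + 13\right) = \left(60 + 12 \left(-177\right)\right) - 5 \left(-38 + 13\right) = \left(60 - 2124\right) - 5 \left(-25\right) = -2064 - -125 = -2064 + 125 = -1939$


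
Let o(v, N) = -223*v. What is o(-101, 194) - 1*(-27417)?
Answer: 49940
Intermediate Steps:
o(-101, 194) - 1*(-27417) = -223*(-101) - 1*(-27417) = 22523 + 27417 = 49940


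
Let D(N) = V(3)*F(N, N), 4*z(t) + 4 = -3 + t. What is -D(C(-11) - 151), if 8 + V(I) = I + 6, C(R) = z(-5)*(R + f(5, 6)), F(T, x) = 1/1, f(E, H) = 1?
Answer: -1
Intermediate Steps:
F(T, x) = 1
z(t) = -7/4 + t/4 (z(t) = -1 + (-3 + t)/4 = -1 + (-3/4 + t/4) = -7/4 + t/4)
C(R) = -3 - 3*R (C(R) = (-7/4 + (1/4)*(-5))*(R + 1) = (-7/4 - 5/4)*(1 + R) = -3*(1 + R) = -3 - 3*R)
V(I) = -2 + I (V(I) = -8 + (I + 6) = -8 + (6 + I) = -2 + I)
D(N) = 1 (D(N) = (-2 + 3)*1 = 1*1 = 1)
-D(C(-11) - 151) = -1*1 = -1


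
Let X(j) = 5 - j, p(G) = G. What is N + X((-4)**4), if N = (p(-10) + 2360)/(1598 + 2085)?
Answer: -922083/3683 ≈ -250.36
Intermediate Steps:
N = 2350/3683 (N = (-10 + 2360)/(1598 + 2085) = 2350/3683 ≈ 0.63807)
N + X((-4)**4) = 2350/3683 + (5 - 1*(-4)**4) = 2350/3683 + (5 - 1*256) = 2350/3683 + (5 - 256) = 2350/3683 - 251 = -922083/3683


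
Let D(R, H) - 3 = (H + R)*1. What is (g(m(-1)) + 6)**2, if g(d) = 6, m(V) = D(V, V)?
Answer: 144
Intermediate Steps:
D(R, H) = 3 + H + R (D(R, H) = 3 + (H + R)*1 = 3 + (H + R) = 3 + H + R)
m(V) = 3 + 2*V (m(V) = 3 + V + V = 3 + 2*V)
(g(m(-1)) + 6)**2 = (6 + 6)**2 = 12**2 = 144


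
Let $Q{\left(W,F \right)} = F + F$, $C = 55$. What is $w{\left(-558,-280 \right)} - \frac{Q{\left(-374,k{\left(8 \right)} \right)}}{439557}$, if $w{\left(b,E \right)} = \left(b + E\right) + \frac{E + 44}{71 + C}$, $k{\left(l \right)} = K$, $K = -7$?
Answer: $- \frac{7752613034}{9230697} \approx -839.87$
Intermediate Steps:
$k{\left(l \right)} = -7$
$Q{\left(W,F \right)} = 2 F$
$w{\left(b,E \right)} = \frac{22}{63} + b + \frac{127 E}{126}$ ($w{\left(b,E \right)} = \left(b + E\right) + \frac{E + 44}{71 + 55} = \left(E + b\right) + \frac{44 + E}{126} = \left(E + b\right) + \left(44 + E\right) \frac{1}{126} = \left(E + b\right) + \left(\frac{22}{63} + \frac{E}{126}\right) = \frac{22}{63} + b + \frac{127 E}{126}$)
$w{\left(-558,-280 \right)} - \frac{Q{\left(-374,k{\left(8 \right)} \right)}}{439557} = \left(\frac{22}{63} - 558 + \frac{127}{126} \left(-280\right)\right) - \frac{2 \left(-7\right)}{439557} = \left(\frac{22}{63} - 558 - \frac{2540}{9}\right) - \left(-14\right) \frac{1}{439557} = - \frac{52912}{63} - - \frac{14}{439557} = - \frac{52912}{63} + \frac{14}{439557} = - \frac{7752613034}{9230697}$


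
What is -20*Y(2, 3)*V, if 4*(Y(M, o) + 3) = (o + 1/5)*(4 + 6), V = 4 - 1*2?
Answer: -200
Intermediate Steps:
V = 2 (V = 4 - 2 = 2)
Y(M, o) = -5/2 + 5*o/2 (Y(M, o) = -3 + ((o + 1/5)*(4 + 6))/4 = -3 + ((o + 1/5)*10)/4 = -3 + ((1/5 + o)*10)/4 = -3 + (2 + 10*o)/4 = -3 + (1/2 + 5*o/2) = -5/2 + 5*o/2)
-20*Y(2, 3)*V = -20*(-5/2 + (5/2)*3)*2 = -20*(-5/2 + 15/2)*2 = -100*2 = -20*10 = -200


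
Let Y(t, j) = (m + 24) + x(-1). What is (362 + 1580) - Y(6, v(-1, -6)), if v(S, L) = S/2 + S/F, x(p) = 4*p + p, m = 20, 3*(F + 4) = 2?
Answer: 1903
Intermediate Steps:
F = -10/3 (F = -4 + (1/3)*2 = -4 + 2/3 = -10/3 ≈ -3.3333)
x(p) = 5*p
v(S, L) = S/5 (v(S, L) = S/2 + S/(-10/3) = S*(1/2) + S*(-3/10) = S/2 - 3*S/10 = S/5)
Y(t, j) = 39 (Y(t, j) = (20 + 24) + 5*(-1) = 44 - 5 = 39)
(362 + 1580) - Y(6, v(-1, -6)) = (362 + 1580) - 1*39 = 1942 - 39 = 1903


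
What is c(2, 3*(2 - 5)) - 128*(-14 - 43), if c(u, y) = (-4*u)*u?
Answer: 7280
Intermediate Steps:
c(u, y) = -4*u²
c(2, 3*(2 - 5)) - 128*(-14 - 43) = -4*2² - 128*(-14 - 43) = -4*4 - 128*(-57) = -16 + 7296 = 7280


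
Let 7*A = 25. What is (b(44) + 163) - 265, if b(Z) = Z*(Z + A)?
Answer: 13938/7 ≈ 1991.1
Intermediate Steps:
A = 25/7 (A = (⅐)*25 = 25/7 ≈ 3.5714)
b(Z) = Z*(25/7 + Z) (b(Z) = Z*(Z + 25/7) = Z*(25/7 + Z))
(b(44) + 163) - 265 = ((⅐)*44*(25 + 7*44) + 163) - 265 = ((⅐)*44*(25 + 308) + 163) - 265 = ((⅐)*44*333 + 163) - 265 = (14652/7 + 163) - 265 = 15793/7 - 265 = 13938/7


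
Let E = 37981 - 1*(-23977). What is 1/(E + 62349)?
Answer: 1/124307 ≈ 8.0446e-6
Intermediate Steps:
E = 61958 (E = 37981 + 23977 = 61958)
1/(E + 62349) = 1/(61958 + 62349) = 1/124307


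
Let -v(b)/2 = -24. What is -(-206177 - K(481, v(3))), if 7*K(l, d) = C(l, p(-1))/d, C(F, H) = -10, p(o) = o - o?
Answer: 34637731/168 ≈ 2.0618e+5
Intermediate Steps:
p(o) = 0
v(b) = 48 (v(b) = -2*(-24) = 48)
K(l, d) = -10/(7*d) (K(l, d) = (-10/d)/7 = -10/(7*d))
-(-206177 - K(481, v(3))) = -(-206177 - (-10)/(7*48)) = -(-206177 - 1*(-5/168)) = -(-206177 + 5/168) = -1*(-34637731/168) = 34637731/168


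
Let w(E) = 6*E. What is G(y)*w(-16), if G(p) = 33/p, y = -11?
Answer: 288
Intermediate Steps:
G(y)*w(-16) = (33/(-11))*(6*(-16)) = (33*(-1/11))*(-96) = -3*(-96) = 288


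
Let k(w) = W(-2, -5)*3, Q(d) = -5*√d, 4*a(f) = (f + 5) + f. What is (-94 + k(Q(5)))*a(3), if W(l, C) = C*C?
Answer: -209/4 ≈ -52.250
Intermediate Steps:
W(l, C) = C²
a(f) = 5/4 + f/2 (a(f) = ((f + 5) + f)/4 = ((5 + f) + f)/4 = (5 + 2*f)/4 = 5/4 + f/2)
k(w) = 75 (k(w) = (-5)²*3 = 25*3 = 75)
(-94 + k(Q(5)))*a(3) = (-94 + 75)*(5/4 + (½)*3) = -19*(5/4 + 3/2) = -19*11/4 = -209/4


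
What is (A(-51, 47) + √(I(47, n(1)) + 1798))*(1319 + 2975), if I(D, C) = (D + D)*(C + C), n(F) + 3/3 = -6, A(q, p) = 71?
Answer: 304874 + 4294*√482 ≈ 3.9915e+5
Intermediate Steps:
n(F) = -7 (n(F) = -1 - 6 = -7)
I(D, C) = 4*C*D (I(D, C) = (2*D)*(2*C) = 4*C*D)
(A(-51, 47) + √(I(47, n(1)) + 1798))*(1319 + 2975) = (71 + √(4*(-7)*47 + 1798))*(1319 + 2975) = (71 + √(-1316 + 1798))*4294 = (71 + √482)*4294 = 304874 + 4294*√482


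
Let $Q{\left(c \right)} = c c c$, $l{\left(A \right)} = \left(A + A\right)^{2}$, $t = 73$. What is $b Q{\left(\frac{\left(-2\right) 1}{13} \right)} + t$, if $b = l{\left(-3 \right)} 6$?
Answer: $\frac{158653}{2197} \approx 72.214$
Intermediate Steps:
$l{\left(A \right)} = 4 A^{2}$ ($l{\left(A \right)} = \left(2 A\right)^{2} = 4 A^{2}$)
$b = 216$ ($b = 4 \left(-3\right)^{2} \cdot 6 = 4 \cdot 9 \cdot 6 = 36 \cdot 6 = 216$)
$Q{\left(c \right)} = c^{3}$ ($Q{\left(c \right)} = c^{2} c = c^{3}$)
$b Q{\left(\frac{\left(-2\right) 1}{13} \right)} + t = 216 \left(\frac{\left(-2\right) 1}{13}\right)^{3} + 73 = 216 \left(\left(-2\right) \frac{1}{13}\right)^{3} + 73 = 216 \left(- \frac{2}{13}\right)^{3} + 73 = 216 \left(- \frac{8}{2197}\right) + 73 = - \frac{1728}{2197} + 73 = \frac{158653}{2197}$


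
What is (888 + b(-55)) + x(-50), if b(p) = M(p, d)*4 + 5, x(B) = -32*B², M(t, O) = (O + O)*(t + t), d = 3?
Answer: -81747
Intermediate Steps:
M(t, O) = 4*O*t (M(t, O) = (2*O)*(2*t) = 4*O*t)
b(p) = 5 + 48*p (b(p) = (4*3*p)*4 + 5 = (12*p)*4 + 5 = 48*p + 5 = 5 + 48*p)
(888 + b(-55)) + x(-50) = (888 + (5 + 48*(-55))) - 32*(-50)² = (888 + (5 - 2640)) - 32*2500 = (888 - 2635) - 80000 = -1747 - 80000 = -81747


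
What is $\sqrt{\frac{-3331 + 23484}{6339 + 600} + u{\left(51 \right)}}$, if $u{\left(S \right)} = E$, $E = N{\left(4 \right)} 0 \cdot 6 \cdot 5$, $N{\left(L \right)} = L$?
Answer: $\frac{\sqrt{15537963}}{2313} \approx 1.7042$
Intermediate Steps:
$E = 0$ ($E = 4 \cdot 0 \cdot 6 \cdot 5 = 4 \cdot 0 \cdot 5 = 0 \cdot 5 = 0$)
$u{\left(S \right)} = 0$
$\sqrt{\frac{-3331 + 23484}{6339 + 600} + u{\left(51 \right)}} = \sqrt{\frac{-3331 + 23484}{6339 + 600} + 0} = \sqrt{\frac{20153}{6939} + 0} = \sqrt{\frac{20153}{6939}} = \frac{\sqrt{15537963}}{2313}$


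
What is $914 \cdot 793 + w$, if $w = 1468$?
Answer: $726270$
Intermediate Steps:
$914 \cdot 793 + w = 914 \cdot 793 + 1468 = 724802 + 1468 = 726270$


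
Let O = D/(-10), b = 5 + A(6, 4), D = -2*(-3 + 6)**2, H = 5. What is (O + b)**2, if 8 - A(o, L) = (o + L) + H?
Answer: 1/25 ≈ 0.040000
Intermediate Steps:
A(o, L) = 3 - L - o (A(o, L) = 8 - ((o + L) + 5) = 8 - ((L + o) + 5) = 8 - (5 + L + o) = 8 + (-5 - L - o) = 3 - L - o)
D = -18 (D = -2*3**2 = -2*9 = -18)
b = -2 (b = 5 + (3 - 1*4 - 1*6) = 5 + (3 - 4 - 6) = 5 - 7 = -2)
O = 9/5 (O = -18/(-10) = -18*(-1/10) = 9/5 ≈ 1.8000)
(O + b)**2 = (9/5 - 2)**2 = (-1/5)**2 = 1/25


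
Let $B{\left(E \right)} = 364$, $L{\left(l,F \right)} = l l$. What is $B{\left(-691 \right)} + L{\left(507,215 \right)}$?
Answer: $257413$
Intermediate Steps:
$L{\left(l,F \right)} = l^{2}$
$B{\left(-691 \right)} + L{\left(507,215 \right)} = 364 + 507^{2} = 364 + 257049 = 257413$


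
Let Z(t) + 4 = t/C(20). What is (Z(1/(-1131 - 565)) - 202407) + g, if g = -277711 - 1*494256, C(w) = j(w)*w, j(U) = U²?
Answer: -13220360704001/13568000 ≈ -9.7438e+5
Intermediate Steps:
C(w) = w³ (C(w) = w²*w = w³)
g = -771967 (g = -277711 - 494256 = -771967)
Z(t) = -4 + t/8000 (Z(t) = -4 + t/(20³) = -4 + t/8000)
(Z(1/(-1131 - 565)) - 202407) + g = ((-4 + 1/(8000*(-1131 - 565))) - 202407) - 771967 = ((-4 + (1/8000)/(-1696)) - 202407) - 771967 = ((-4 + (1/8000)*(-1/1696)) - 202407) - 771967 = ((-4 - 1/13568000) - 202407) - 771967 = (-54272001/13568000 - 202407) - 771967 = -2746312448001/13568000 - 771967 = -13220360704001/13568000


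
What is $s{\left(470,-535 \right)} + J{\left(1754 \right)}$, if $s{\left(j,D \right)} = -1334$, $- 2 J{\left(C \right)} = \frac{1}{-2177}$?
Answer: $- \frac{5808235}{4354} \approx -1334.0$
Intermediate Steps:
$J{\left(C \right)} = \frac{1}{4354}$ ($J{\left(C \right)} = - \frac{1}{2 \left(-2177\right)} = \left(- \frac{1}{2}\right) \left(- \frac{1}{2177}\right) = \frac{1}{4354}$)
$s{\left(470,-535 \right)} + J{\left(1754 \right)} = -1334 + \frac{1}{4354} = - \frac{5808235}{4354}$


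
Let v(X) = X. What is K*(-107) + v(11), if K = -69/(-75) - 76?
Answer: 201114/25 ≈ 8044.6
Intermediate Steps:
K = -1877/25 (K = -69*(-1/75) - 76 = 23/25 - 76 = -1877/25 ≈ -75.080)
K*(-107) + v(11) = -1877/25*(-107) + 11 = 200839/25 + 11 = 201114/25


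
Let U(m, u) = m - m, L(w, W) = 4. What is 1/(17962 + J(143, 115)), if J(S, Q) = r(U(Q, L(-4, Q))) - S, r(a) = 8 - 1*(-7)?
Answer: 1/17834 ≈ 5.6073e-5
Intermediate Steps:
U(m, u) = 0
r(a) = 15 (r(a) = 8 + 7 = 15)
J(S, Q) = 15 - S
1/(17962 + J(143, 115)) = 1/(17962 + (15 - 1*143)) = 1/(17962 + (15 - 143)) = 1/(17962 - 128) = 1/17834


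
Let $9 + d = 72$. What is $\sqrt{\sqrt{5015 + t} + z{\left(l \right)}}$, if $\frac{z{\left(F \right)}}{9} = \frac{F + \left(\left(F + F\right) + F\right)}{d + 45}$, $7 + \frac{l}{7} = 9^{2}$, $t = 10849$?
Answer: $\frac{\sqrt{1554 + 18 \sqrt{3966}}}{3} \approx 17.281$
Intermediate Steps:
$d = 63$ ($d = -9 + 72 = 63$)
$l = 518$ ($l = -49 + 7 \cdot 9^{2} = -49 + 7 \cdot 81 = -49 + 567 = 518$)
$z{\left(F \right)} = \frac{F}{3}$ ($z{\left(F \right)} = 9 \frac{F + \left(\left(F + F\right) + F\right)}{63 + 45} = 9 \frac{F + \left(2 F + F\right)}{108} = 9 \left(F + 3 F\right) \frac{1}{108} = 9 \cdot 4 F \frac{1}{108} = 9 \frac{F}{27} = \frac{F}{3}$)
$\sqrt{\sqrt{5015 + t} + z{\left(l \right)}} = \sqrt{\sqrt{5015 + 10849} + \frac{1}{3} \cdot 518} = \sqrt{\sqrt{15864} + \frac{518}{3}} = \sqrt{2 \sqrt{3966} + \frac{518}{3}} = \sqrt{\frac{518}{3} + 2 \sqrt{3966}}$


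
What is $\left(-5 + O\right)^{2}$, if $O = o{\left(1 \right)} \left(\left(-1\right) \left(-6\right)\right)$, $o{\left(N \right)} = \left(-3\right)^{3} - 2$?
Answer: $32041$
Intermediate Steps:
$o{\left(N \right)} = -29$ ($o{\left(N \right)} = -27 - 2 = -29$)
$O = -174$ ($O = - 29 \left(\left(-1\right) \left(-6\right)\right) = \left(-29\right) 6 = -174$)
$\left(-5 + O\right)^{2} = \left(-5 - 174\right)^{2} = \left(-179\right)^{2} = 32041$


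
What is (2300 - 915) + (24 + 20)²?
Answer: 3321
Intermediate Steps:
(2300 - 915) + (24 + 20)² = 1385 + 44² = 1385 + 1936 = 3321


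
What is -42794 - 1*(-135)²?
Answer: -61019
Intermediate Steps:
-42794 - 1*(-135)² = -42794 - 1*18225 = -42794 - 18225 = -61019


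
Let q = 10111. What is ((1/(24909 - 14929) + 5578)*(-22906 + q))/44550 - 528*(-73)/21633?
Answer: -114011603932901/71246122200 ≈ -1600.3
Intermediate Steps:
((1/(24909 - 14929) + 5578)*(-22906 + q))/44550 - 528*(-73)/21633 = ((1/(24909 - 14929) + 5578)*(-22906 + 10111))/44550 - 528*(-73)/21633 = ((1/9980 + 5578)*(-12795))*(1/44550) + 38544*(1/21633) = ((1/9980 + 5578)*(-12795))*(1/44550) + 12848/7211 = ((55668441/9980)*(-12795))*(1/44550) + 12848/7211 = -142455540519/1996*1/44550 + 12848/7211 = -15828393391/9880200 + 12848/7211 = -114011603932901/71246122200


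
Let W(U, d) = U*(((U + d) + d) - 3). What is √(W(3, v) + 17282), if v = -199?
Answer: 2*√4022 ≈ 126.84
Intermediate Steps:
W(U, d) = U*(-3 + U + 2*d) (W(U, d) = U*((U + 2*d) - 3) = U*(-3 + U + 2*d))
√(W(3, v) + 17282) = √(3*(-3 + 3 + 2*(-199)) + 17282) = √(3*(-3 + 3 - 398) + 17282) = √(3*(-398) + 17282) = √(-1194 + 17282) = √16088 = 2*√4022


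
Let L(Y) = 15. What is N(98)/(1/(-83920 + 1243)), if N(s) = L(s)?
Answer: -1240155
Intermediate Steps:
N(s) = 15
N(98)/(1/(-83920 + 1243)) = 15/(1/(-83920 + 1243)) = 15/(1/(-82677)) = 15/(-1/82677) = 15*(-82677) = -1240155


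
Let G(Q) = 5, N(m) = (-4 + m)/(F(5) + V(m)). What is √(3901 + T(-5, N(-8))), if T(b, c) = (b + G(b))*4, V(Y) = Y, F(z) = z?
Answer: √3901 ≈ 62.458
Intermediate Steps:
N(m) = (-4 + m)/(5 + m)
T(b, c) = 20 + 4*b (T(b, c) = (b + 5)*4 = (5 + b)*4 = 20 + 4*b)
√(3901 + T(-5, N(-8))) = √(3901 + (20 + 4*(-5))) = √(3901 + (20 - 20)) = √(3901 + 0) = √3901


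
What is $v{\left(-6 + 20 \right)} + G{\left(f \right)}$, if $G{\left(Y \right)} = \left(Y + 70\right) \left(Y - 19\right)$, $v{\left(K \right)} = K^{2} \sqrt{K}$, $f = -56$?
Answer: $-1050 + 196 \sqrt{14} \approx -316.64$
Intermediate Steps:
$v{\left(K \right)} = K^{\frac{5}{2}}$
$G{\left(Y \right)} = \left(-19 + Y\right) \left(70 + Y\right)$ ($G{\left(Y \right)} = \left(70 + Y\right) \left(-19 + Y\right) = \left(-19 + Y\right) \left(70 + Y\right)$)
$v{\left(-6 + 20 \right)} + G{\left(f \right)} = \left(-6 + 20\right)^{\frac{5}{2}} + \left(-1330 + \left(-56\right)^{2} + 51 \left(-56\right)\right) = 14^{\frac{5}{2}} - 1050 = 196 \sqrt{14} - 1050 = -1050 + 196 \sqrt{14}$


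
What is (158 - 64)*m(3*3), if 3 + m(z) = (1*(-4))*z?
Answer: -3666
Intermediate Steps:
m(z) = -3 - 4*z (m(z) = -3 + (1*(-4))*z = -3 - 4*z)
(158 - 64)*m(3*3) = (158 - 64)*(-3 - 12*3) = 94*(-3 - 4*9) = 94*(-3 - 36) = 94*(-39) = -3666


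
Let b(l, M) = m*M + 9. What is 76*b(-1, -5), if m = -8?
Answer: 3724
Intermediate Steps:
b(l, M) = 9 - 8*M (b(l, M) = -8*M + 9 = 9 - 8*M)
76*b(-1, -5) = 76*(9 - 8*(-5)) = 76*(9 + 40) = 76*49 = 3724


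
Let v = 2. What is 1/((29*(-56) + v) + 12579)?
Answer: 1/10957 ≈ 9.1266e-5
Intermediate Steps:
1/((29*(-56) + v) + 12579) = 1/((29*(-56) + 2) + 12579) = 1/((-1624 + 2) + 12579) = 1/(-1622 + 12579) = 1/10957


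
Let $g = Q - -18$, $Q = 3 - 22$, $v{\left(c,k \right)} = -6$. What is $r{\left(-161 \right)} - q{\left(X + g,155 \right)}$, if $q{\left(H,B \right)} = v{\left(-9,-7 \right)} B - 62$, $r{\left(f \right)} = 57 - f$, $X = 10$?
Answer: $1210$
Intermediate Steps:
$Q = -19$ ($Q = 3 - 22 = -19$)
$g = -1$ ($g = -19 - -18 = -19 + 18 = -1$)
$q{\left(H,B \right)} = -62 - 6 B$ ($q{\left(H,B \right)} = - 6 B - 62 = -62 - 6 B$)
$r{\left(-161 \right)} - q{\left(X + g,155 \right)} = \left(57 - -161\right) - \left(-62 - 930\right) = \left(57 + 161\right) - \left(-62 - 930\right) = 218 - -992 = 218 + 992 = 1210$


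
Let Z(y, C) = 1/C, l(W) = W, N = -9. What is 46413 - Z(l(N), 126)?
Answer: 5848037/126 ≈ 46413.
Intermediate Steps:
46413 - Z(l(N), 126) = 46413 - 1/126 = 5848037/126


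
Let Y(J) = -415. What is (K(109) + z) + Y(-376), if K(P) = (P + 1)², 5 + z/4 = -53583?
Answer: -202667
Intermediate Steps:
z = -214352 (z = -20 + 4*(-53583) = -20 - 214332 = -214352)
K(P) = (1 + P)²
(K(109) + z) + Y(-376) = ((1 + 109)² - 214352) - 415 = (110² - 214352) - 415 = (12100 - 214352) - 415 = -202252 - 415 = -202667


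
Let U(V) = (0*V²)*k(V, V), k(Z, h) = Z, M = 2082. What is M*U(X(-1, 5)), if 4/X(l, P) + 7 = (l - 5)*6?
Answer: 0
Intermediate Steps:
X(l, P) = 4/(-37 + 6*l) (X(l, P) = 4/(-7 + (l - 5)*6) = 4/(-7 + (-5 + l)*6) = 4/(-7 + (-30 + 6*l)) = 4/(-37 + 6*l))
U(V) = 0 (U(V) = (0*V²)*V = 0*V = 0)
M*U(X(-1, 5)) = 2082*0 = 0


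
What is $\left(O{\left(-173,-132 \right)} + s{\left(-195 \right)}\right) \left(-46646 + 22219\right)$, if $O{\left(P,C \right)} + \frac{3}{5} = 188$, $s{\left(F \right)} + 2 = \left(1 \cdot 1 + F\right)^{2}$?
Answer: $- \frac{4619316689}{5} \approx -9.2386 \cdot 10^{8}$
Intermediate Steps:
$s{\left(F \right)} = -2 + \left(1 + F\right)^{2}$ ($s{\left(F \right)} = -2 + \left(1 \cdot 1 + F\right)^{2} = -2 + \left(1 + F\right)^{2}$)
$O{\left(P,C \right)} = \frac{937}{5}$ ($O{\left(P,C \right)} = - \frac{3}{5} + 188 = \frac{937}{5}$)
$\left(O{\left(-173,-132 \right)} + s{\left(-195 \right)}\right) \left(-46646 + 22219\right) = \left(\frac{937}{5} - \left(2 - \left(1 - 195\right)^{2}\right)\right) \left(-46646 + 22219\right) = \left(\frac{937}{5} - \left(2 - \left(-194\right)^{2}\right)\right) \left(-24427\right) = \left(\frac{937}{5} + \left(-2 + 37636\right)\right) \left(-24427\right) = \left(\frac{937}{5} + 37634\right) \left(-24427\right) = \frac{189107}{5} \left(-24427\right) = - \frac{4619316689}{5}$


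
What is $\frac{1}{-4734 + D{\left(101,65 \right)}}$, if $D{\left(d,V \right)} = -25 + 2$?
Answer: $- \frac{1}{4757} \approx -0.00021022$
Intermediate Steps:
$D{\left(d,V \right)} = -23$
$\frac{1}{-4734 + D{\left(101,65 \right)}} = \frac{1}{-4734 - 23} = \frac{1}{-4757} = - \frac{1}{4757}$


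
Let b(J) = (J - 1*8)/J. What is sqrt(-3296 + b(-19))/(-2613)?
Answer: -I*sqrt(1189343)/49647 ≈ -0.021966*I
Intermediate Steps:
b(J) = (-8 + J)/J (b(J) = (J - 8)/J = (-8 + J)/J)
sqrt(-3296 + b(-19))/(-2613) = sqrt(-3296 + (-8 - 19)/(-19))/(-2613) = sqrt(-3296 - 1/19*(-27))*(-1/2613) = sqrt(-3296 + 27/19)*(-1/2613) = sqrt(-62597/19)*(-1/2613) = (I*sqrt(1189343)/19)*(-1/2613) = -I*sqrt(1189343)/49647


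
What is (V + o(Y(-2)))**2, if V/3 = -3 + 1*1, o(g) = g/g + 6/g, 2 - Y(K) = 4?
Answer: 64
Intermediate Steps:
Y(K) = -2 (Y(K) = 2 - 1*4 = 2 - 4 = -2)
o(g) = 1 + 6/g
V = -6 (V = 3*(-3 + 1*1) = 3*(-3 + 1) = 3*(-2) = -6)
(V + o(Y(-2)))**2 = (-6 + (6 - 2)/(-2))**2 = (-6 - 1/2*4)**2 = (-6 - 2)**2 = (-8)**2 = 64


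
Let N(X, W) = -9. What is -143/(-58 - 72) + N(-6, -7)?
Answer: -79/10 ≈ -7.9000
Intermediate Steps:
-143/(-58 - 72) + N(-6, -7) = -143/(-58 - 72) - 9 = -143/(-130) - 9 = -143*(-1/130) - 9 = 11/10 - 9 = -79/10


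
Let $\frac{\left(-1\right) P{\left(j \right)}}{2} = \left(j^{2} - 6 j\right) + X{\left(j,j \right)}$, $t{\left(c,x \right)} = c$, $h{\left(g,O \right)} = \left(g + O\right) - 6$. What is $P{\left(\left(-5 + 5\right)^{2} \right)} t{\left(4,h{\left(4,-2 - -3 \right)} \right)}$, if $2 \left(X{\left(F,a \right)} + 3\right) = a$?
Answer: $24$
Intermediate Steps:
$X{\left(F,a \right)} = -3 + \frac{a}{2}$
$h{\left(g,O \right)} = -6 + O + g$ ($h{\left(g,O \right)} = \left(O + g\right) - 6 = -6 + O + g$)
$P{\left(j \right)} = 6 - 2 j^{2} + 11 j$ ($P{\left(j \right)} = - 2 \left(\left(j^{2} - 6 j\right) + \left(-3 + \frac{j}{2}\right)\right) = - 2 \left(-3 + j^{2} - \frac{11 j}{2}\right) = 6 - 2 j^{2} + 11 j$)
$P{\left(\left(-5 + 5\right)^{2} \right)} t{\left(4,h{\left(4,-2 - -3 \right)} \right)} = \left(6 - 2 \left(\left(-5 + 5\right)^{2}\right)^{2} + 11 \left(-5 + 5\right)^{2}\right) 4 = \left(6 - 2 \left(0^{2}\right)^{2} + 11 \cdot 0^{2}\right) 4 = \left(6 - 2 \cdot 0^{2} + 11 \cdot 0\right) 4 = \left(6 - 0 + 0\right) 4 = \left(6 + 0 + 0\right) 4 = 6 \cdot 4 = 24$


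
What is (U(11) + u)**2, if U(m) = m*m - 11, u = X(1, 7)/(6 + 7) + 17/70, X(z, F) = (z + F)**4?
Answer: 149800735681/828100 ≈ 1.8090e+5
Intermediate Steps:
X(z, F) = (F + z)**4
u = 286941/910 (u = (7 + 1)**4/(6 + 7) + 17/70 = 8**4/13 + 17*(1/70) = 4096*(1/13) + 17/70 = 4096/13 + 17/70 = 286941/910 ≈ 315.32)
U(m) = -11 + m**2 (U(m) = m**2 - 11 = -11 + m**2)
(U(11) + u)**2 = ((-11 + 11**2) + 286941/910)**2 = ((-11 + 121) + 286941/910)**2 = (110 + 286941/910)**2 = (387041/910)**2 = 149800735681/828100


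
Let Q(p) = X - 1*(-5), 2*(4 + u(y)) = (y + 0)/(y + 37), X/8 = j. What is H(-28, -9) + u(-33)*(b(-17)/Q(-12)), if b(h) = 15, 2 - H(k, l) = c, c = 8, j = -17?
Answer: -5313/1048 ≈ -5.0697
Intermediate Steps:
H(k, l) = -6 (H(k, l) = 2 - 1*8 = 2 - 8 = -6)
X = -136 (X = 8*(-17) = -136)
u(y) = -4 + y/(2*(37 + y)) (u(y) = -4 + ((y + 0)/(y + 37))/2 = -4 + (y/(37 + y))/2 = -4 + y/(2*(37 + y)))
Q(p) = -131 (Q(p) = -136 - 1*(-5) = -136 + 5 = -131)
H(-28, -9) + u(-33)*(b(-17)/Q(-12)) = -6 + ((-296 - 7*(-33))/(2*(37 - 33)))*(15/(-131)) = -6 + ((½)*(-296 + 231)/4)*(15*(-1/131)) = -6 + ((½)*(¼)*(-65))*(-15/131) = -6 - 65/8*(-15/131) = -6 + 975/1048 = -5313/1048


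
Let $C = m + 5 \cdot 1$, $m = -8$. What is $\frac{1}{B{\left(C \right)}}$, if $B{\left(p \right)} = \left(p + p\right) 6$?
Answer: $- \frac{1}{36} \approx -0.027778$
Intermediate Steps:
$C = -3$ ($C = -8 + 5 \cdot 1 = -8 + 5 = -3$)
$B{\left(p \right)} = 12 p$ ($B{\left(p \right)} = 2 p 6 = 12 p$)
$\frac{1}{B{\left(C \right)}} = \frac{1}{12 \left(-3\right)} = \frac{1}{-36} = - \frac{1}{36}$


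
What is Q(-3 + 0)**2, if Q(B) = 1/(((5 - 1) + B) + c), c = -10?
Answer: 1/81 ≈ 0.012346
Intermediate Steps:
Q(B) = 1/(-6 + B) (Q(B) = 1/(((5 - 1) + B) - 10) = 1/((4 + B) - 10) = 1/(-6 + B))
Q(-3 + 0)**2 = (1/(-6 + (-3 + 0)))**2 = (1/(-6 - 3))**2 = (1/(-9))**2 = (-1/9)**2 = 1/81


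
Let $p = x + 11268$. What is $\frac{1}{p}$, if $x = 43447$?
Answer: $\frac{1}{54715} \approx 1.8277 \cdot 10^{-5}$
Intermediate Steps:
$p = 54715$ ($p = 43447 + 11268 = 54715$)
$\frac{1}{p} = \frac{1}{54715}$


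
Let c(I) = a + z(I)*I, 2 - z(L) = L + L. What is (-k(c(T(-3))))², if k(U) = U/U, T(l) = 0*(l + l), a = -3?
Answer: 1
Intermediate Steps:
z(L) = 2 - 2*L (z(L) = 2 - (L + L) = 2 - 2*L)
T(l) = 0 (T(l) = 0*(2*l) = 0)
c(I) = -3 + I*(2 - 2*I) (c(I) = -3 + (2 - 2*I)*I = -3 + I*(2 - 2*I))
k(U) = 1
(-k(c(T(-3))))² = (-1*1)² = (-1)² = 1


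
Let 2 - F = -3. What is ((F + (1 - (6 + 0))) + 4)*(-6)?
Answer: -24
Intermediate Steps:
F = 5 (F = 2 - 1*(-3) = 2 + 3 = 5)
((F + (1 - (6 + 0))) + 4)*(-6) = ((5 + (1 - (6 + 0))) + 4)*(-6) = ((5 + (1 - 1*6)) + 4)*(-6) = ((5 + (1 - 6)) + 4)*(-6) = ((5 - 5) + 4)*(-6) = (0 + 4)*(-6) = 4*(-6) = -24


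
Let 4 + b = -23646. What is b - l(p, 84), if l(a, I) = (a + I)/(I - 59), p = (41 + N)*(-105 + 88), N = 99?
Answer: -588954/25 ≈ -23558.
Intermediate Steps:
b = -23650 (b = -4 - 23646 = -23650)
p = -2380 (p = (41 + 99)*(-105 + 88) = 140*(-17) = -2380)
l(a, I) = (I + a)/(-59 + I)
b - l(p, 84) = -23650 - (84 - 2380)/(-59 + 84) = -23650 - (-2296)/25 = -23650 - 1*(-2296/25) = -23650 + 2296/25 = -588954/25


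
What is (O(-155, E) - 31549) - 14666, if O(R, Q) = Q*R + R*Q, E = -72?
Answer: -23895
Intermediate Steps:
O(R, Q) = 2*Q*R (O(R, Q) = Q*R + Q*R = 2*Q*R)
(O(-155, E) - 31549) - 14666 = (2*(-72)*(-155) - 31549) - 14666 = (22320 - 31549) - 14666 = -9229 - 14666 = -23895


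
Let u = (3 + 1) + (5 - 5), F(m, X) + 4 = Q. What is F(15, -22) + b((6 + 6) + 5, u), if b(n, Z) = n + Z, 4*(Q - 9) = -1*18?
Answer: 43/2 ≈ 21.500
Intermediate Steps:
Q = 9/2 (Q = 9 + (-1*18)/4 = 9 + (¼)*(-18) = 9 - 9/2 = 9/2 ≈ 4.5000)
F(m, X) = ½ (F(m, X) = -4 + 9/2 = ½)
u = 4 (u = 4 + 0 = 4)
b(n, Z) = Z + n
F(15, -22) + b((6 + 6) + 5, u) = ½ + (4 + ((6 + 6) + 5)) = ½ + (4 + (12 + 5)) = ½ + (4 + 17) = ½ + 21 = 43/2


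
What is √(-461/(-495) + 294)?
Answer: √8029505/165 ≈ 17.174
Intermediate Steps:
√(-461/(-495) + 294) = √(-461*(-1/495) + 294) = √(461/495 + 294) = √(145991/495) = √8029505/165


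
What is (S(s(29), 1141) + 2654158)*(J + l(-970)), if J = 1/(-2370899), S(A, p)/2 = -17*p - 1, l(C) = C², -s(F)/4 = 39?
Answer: 5834294284644498838/2370899 ≈ 2.4608e+12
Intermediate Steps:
s(F) = -156 (s(F) = -4*39 = -156)
S(A, p) = -2 - 34*p (S(A, p) = 2*(-17*p - 1) = 2*(-1 - 17*p) = -2 - 34*p)
J = -1/2370899 ≈ -4.2178e-7
(S(s(29), 1141) + 2654158)*(J + l(-970)) = ((-2 - 34*1141) + 2654158)*(-1/2370899 + (-970)²) = ((-2 - 38794) + 2654158)*(-1/2370899 + 940900) = (-38796 + 2654158)*(2230778869099/2370899) = 2615362*(2230778869099/2370899) = 5834294284644498838/2370899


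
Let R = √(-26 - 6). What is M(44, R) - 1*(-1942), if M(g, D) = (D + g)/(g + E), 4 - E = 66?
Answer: 17456/9 - 2*I*√2/9 ≈ 1939.6 - 0.31427*I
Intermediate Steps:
E = -62 (E = 4 - 1*66 = 4 - 66 = -62)
R = 4*I*√2 (R = √(-32) = 4*I*√2 ≈ 5.6569*I)
M(g, D) = (D + g)/(-62 + g) (M(g, D) = (D + g)/(g - 62) = (D + g)/(-62 + g))
M(44, R) - 1*(-1942) = (4*I*√2 + 44)/(-62 + 44) - 1*(-1942) = (44 + 4*I*√2)/(-18) + 1942 = -(44 + 4*I*√2)/18 + 1942 = (-22/9 - 2*I*√2/9) + 1942 = 17456/9 - 2*I*√2/9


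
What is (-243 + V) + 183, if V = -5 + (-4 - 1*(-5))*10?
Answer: -55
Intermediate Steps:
V = 5 (V = -5 + (-4 + 5)*10 = -5 + 1*10 = -5 + 10 = 5)
(-243 + V) + 183 = (-243 + 5) + 183 = -238 + 183 = -55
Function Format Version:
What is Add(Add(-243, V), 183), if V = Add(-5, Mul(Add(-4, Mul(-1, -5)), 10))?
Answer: -55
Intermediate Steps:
V = 5 (V = Add(-5, Mul(Add(-4, 5), 10)) = Add(-5, Mul(1, 10)) = Add(-5, 10) = 5)
Add(Add(-243, V), 183) = Add(Add(-243, 5), 183) = Add(-238, 183) = -55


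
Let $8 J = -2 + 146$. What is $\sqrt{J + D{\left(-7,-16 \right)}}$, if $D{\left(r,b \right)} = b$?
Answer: $\sqrt{2} \approx 1.4142$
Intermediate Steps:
$J = 18$ ($J = \frac{-2 + 146}{8} = \frac{1}{8} \cdot 144 = 18$)
$\sqrt{J + D{\left(-7,-16 \right)}} = \sqrt{18 - 16} = \sqrt{2}$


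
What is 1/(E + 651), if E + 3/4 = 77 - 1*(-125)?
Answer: 4/3409 ≈ 0.0011734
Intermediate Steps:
E = 805/4 (E = -3/4 + (77 - 1*(-125)) = -3/4 + (77 + 125) = -3/4 + 202 = 805/4 ≈ 201.25)
1/(E + 651) = 1/(805/4 + 651) = 1/(3409/4) = 4/3409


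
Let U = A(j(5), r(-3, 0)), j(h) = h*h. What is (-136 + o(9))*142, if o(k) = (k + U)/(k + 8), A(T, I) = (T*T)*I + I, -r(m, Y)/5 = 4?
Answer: -2104866/17 ≈ -1.2382e+5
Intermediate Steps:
r(m, Y) = -20 (r(m, Y) = -5*4 = -20)
j(h) = h²
A(T, I) = I + I*T² (A(T, I) = T²*I + I = I*T² + I = I + I*T²)
U = -12520 (U = -20*(1 + (5²)²) = -20*(1 + 25²) = -20*(1 + 625) = -20*626 = -12520)
o(k) = (-12520 + k)/(8 + k) (o(k) = (k - 12520)/(k + 8) = (-12520 + k)/(8 + k))
(-136 + o(9))*142 = (-136 + (-12520 + 9)/(8 + 9))*142 = (-136 - 12511/17)*142 = -14823/17*142 = -2104866/17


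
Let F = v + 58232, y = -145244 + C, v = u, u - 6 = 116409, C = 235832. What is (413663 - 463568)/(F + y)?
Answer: -9981/53047 ≈ -0.18815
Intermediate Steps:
u = 116415 (u = 6 + 116409 = 116415)
v = 116415
y = 90588 (y = -145244 + 235832 = 90588)
F = 174647 (F = 116415 + 58232 = 174647)
(413663 - 463568)/(F + y) = (413663 - 463568)/(174647 + 90588) = -49905/265235 = -49905*1/265235 = -9981/53047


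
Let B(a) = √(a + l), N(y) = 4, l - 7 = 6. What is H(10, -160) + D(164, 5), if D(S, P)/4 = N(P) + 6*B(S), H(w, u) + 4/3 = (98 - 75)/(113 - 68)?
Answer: 683/45 + 24*√177 ≈ 334.48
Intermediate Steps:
l = 13 (l = 7 + 6 = 13)
H(w, u) = -37/45 (H(w, u) = -4/3 + (98 - 75)/(113 - 68) = -4/3 + 23/45 = -37/45)
B(a) = √(13 + a) (B(a) = √(a + 13) = √(13 + a))
D(S, P) = 16 + 24*√(13 + S) (D(S, P) = 4*(4 + 6*√(13 + S)) = 16 + 24*√(13 + S))
H(10, -160) + D(164, 5) = -37/45 + (16 + 24*√(13 + 164)) = -37/45 + (16 + 24*√177) = 683/45 + 24*√177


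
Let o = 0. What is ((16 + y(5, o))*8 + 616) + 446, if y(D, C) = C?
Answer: 1190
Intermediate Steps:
((16 + y(5, o))*8 + 616) + 446 = ((16 + 0)*8 + 616) + 446 = (16*8 + 616) + 446 = (128 + 616) + 446 = 744 + 446 = 1190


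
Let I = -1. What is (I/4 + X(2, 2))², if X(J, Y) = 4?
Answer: 225/16 ≈ 14.063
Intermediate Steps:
(I/4 + X(2, 2))² = (-1/4 + 4)² = (-1*¼ + 4)² = (-¼ + 4)² = (15/4)² = 225/16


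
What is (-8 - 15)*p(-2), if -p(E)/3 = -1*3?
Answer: -207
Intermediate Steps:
p(E) = 9 (p(E) = -(-3)*3 = -3*(-3) = 9)
(-8 - 15)*p(-2) = (-8 - 15)*9 = -23*9 = -207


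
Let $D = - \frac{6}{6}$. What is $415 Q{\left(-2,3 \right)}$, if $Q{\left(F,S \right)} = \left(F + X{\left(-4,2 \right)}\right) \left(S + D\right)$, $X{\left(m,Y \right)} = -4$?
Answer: $-4980$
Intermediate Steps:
$D = -1$ ($D = \left(-6\right) \frac{1}{6} = -1$)
$Q{\left(F,S \right)} = \left(-1 + S\right) \left(-4 + F\right)$ ($Q{\left(F,S \right)} = \left(F - 4\right) \left(S - 1\right) = \left(-4 + F\right) \left(-1 + S\right) = \left(-1 + S\right) \left(-4 + F\right)$)
$415 Q{\left(-2,3 \right)} = 415 \left(4 - -2 - 12 - 6\right) = 415 \left(4 + 2 - 12 - 6\right) = 415 \left(-12\right) = -4980$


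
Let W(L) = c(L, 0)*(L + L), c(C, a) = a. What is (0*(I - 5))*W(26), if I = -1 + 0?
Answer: 0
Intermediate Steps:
I = -1
W(L) = 0 (W(L) = 0*(L + L) = 0*(2*L) = 0)
(0*(I - 5))*W(26) = (0*(-1 - 5))*0 = (0*(-6))*0 = 0*0 = 0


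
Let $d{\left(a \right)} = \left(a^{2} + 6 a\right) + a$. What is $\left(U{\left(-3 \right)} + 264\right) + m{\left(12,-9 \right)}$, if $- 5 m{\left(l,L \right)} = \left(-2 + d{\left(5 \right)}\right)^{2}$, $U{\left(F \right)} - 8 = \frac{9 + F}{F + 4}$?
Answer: $- \frac{1974}{5} \approx -394.8$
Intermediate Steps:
$U{\left(F \right)} = 8 + \frac{9 + F}{4 + F}$ ($U{\left(F \right)} = 8 + \frac{9 + F}{F + 4} = 8 + \frac{9 + F}{4 + F}$)
$d{\left(a \right)} = a^{2} + 7 a$
$m{\left(l,L \right)} = - \frac{3364}{5}$ ($m{\left(l,L \right)} = - \frac{\left(-2 + 5 \left(7 + 5\right)\right)^{2}}{5} = - \frac{\left(-2 + 5 \cdot 12\right)^{2}}{5} = - \frac{\left(-2 + 60\right)^{2}}{5} = - \frac{58^{2}}{5} = \left(- \frac{1}{5}\right) 3364 = - \frac{3364}{5}$)
$\left(U{\left(-3 \right)} + 264\right) + m{\left(12,-9 \right)} = \left(\frac{41 + 9 \left(-3\right)}{4 - 3} + 264\right) - \frac{3364}{5} = \left(\frac{41 - 27}{1} + 264\right) - \frac{3364}{5} = \left(1 \cdot 14 + 264\right) - \frac{3364}{5} = \left(14 + 264\right) - \frac{3364}{5} = 278 - \frac{3364}{5} = - \frac{1974}{5}$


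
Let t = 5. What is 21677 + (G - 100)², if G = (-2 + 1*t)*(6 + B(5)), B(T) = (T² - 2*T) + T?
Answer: 22161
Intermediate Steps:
B(T) = T² - T
G = 78 (G = (-2 + 1*5)*(6 + 5*(-1 + 5)) = (-2 + 5)*(6 + 5*4) = 3*(6 + 20) = 3*26 = 78)
21677 + (G - 100)² = 21677 + (78 - 100)² = 21677 + (-22)² = 21677 + 484 = 22161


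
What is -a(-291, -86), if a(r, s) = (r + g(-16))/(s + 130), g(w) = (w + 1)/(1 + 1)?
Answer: 597/88 ≈ 6.7841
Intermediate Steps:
g(w) = ½ + w/2 (g(w) = (1 + w)/2 = (1 + w)*(½) = ½ + w/2)
a(r, s) = (-15/2 + r)/(130 + s) (a(r, s) = (r + (½ + (½)*(-16)))/(s + 130) = (r + (½ - 8))/(130 + s) = (r - 15/2)/(130 + s) = (-15/2 + r)/(130 + s))
-a(-291, -86) = -(-15/2 - 291)/(130 - 86) = -(-597)/(44*2) = -1*(-597/88) = 597/88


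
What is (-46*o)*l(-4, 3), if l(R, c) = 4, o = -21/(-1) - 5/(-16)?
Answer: -7843/2 ≈ -3921.5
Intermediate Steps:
o = 341/16 (o = -21*(-1) - 5*(-1/16) = 21 + 5/16 = 341/16 ≈ 21.313)
(-46*o)*l(-4, 3) = -46*341/16*4 = -7843/8*4 = -7843/2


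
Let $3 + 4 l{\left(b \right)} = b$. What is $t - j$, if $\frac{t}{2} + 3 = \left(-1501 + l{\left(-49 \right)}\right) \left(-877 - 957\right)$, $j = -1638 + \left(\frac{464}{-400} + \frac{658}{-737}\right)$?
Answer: $\frac{102350618023}{18425} \approx 5.555 \cdot 10^{6}$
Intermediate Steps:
$l{\left(b \right)} = - \frac{3}{4} + \frac{b}{4}$
$j = - \frac{30217973}{18425}$ ($j = -1638 + \left(464 \left(- \frac{1}{400}\right) + 658 \left(- \frac{1}{737}\right)\right) = -1638 - \frac{37823}{18425} = - \frac{30217973}{18425} \approx -1640.1$)
$t = 5553346$ ($t = -6 + 2 \left(-1501 + \left(- \frac{3}{4} + \frac{1}{4} \left(-49\right)\right)\right) \left(-877 - 957\right) = -6 + 2 \left(-1501 - 13\right) \left(-1834\right) = -6 + 2 \left(\left(-1514\right) \left(-1834\right)\right) = -6 + 2 \cdot 2776676 = -6 + 5553352 = 5553346$)
$t - j = 5553346 - - \frac{30217973}{18425} = 5553346 + \frac{30217973}{18425} = \frac{102350618023}{18425}$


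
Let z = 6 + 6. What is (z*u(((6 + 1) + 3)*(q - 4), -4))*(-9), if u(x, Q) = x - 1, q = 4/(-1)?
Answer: 8748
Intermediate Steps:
q = -4 (q = 4*(-1) = -4)
z = 12
u(x, Q) = -1 + x
(z*u(((6 + 1) + 3)*(q - 4), -4))*(-9) = (12*(-1 + ((6 + 1) + 3)*(-4 - 4)))*(-9) = (12*(-1 + (7 + 3)*(-8)))*(-9) = (12*(-1 + 10*(-8)))*(-9) = (12*(-1 - 80))*(-9) = (12*(-81))*(-9) = -972*(-9) = 8748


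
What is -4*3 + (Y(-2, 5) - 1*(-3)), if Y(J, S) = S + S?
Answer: 1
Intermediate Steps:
Y(J, S) = 2*S
-4*3 + (Y(-2, 5) - 1*(-3)) = -4*3 + (2*5 - 1*(-3)) = -12 + (10 + 3) = -12 + 13 = 1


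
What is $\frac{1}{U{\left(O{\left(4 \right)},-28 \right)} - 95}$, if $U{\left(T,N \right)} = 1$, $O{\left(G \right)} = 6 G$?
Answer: $- \frac{1}{94} \approx -0.010638$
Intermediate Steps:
$\frac{1}{U{\left(O{\left(4 \right)},-28 \right)} - 95} = \frac{1}{1 - 95} = \frac{1}{-94} = - \frac{1}{94}$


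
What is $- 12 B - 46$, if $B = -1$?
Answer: $-34$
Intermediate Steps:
$- 12 B - 46 = \left(-12\right) \left(-1\right) - 46 = 12 - 46 = -34$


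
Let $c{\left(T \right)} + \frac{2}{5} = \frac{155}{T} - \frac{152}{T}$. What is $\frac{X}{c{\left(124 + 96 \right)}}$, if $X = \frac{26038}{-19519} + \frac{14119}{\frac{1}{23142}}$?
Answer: $- \frac{280617703565056}{331823} \approx -8.4568 \cdot 10^{8}$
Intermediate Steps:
$c{\left(T \right)} = - \frac{2}{5} + \frac{3}{T}$ ($c{\left(T \right)} = - \frac{2}{5} + \left(\frac{155}{T} - \frac{152}{T}\right) = - \frac{2}{5} + \frac{3}{T}$)
$X = \frac{6377675081024}{19519}$ ($X = 26038 \left(- \frac{1}{19519}\right) + 14119 \frac{1}{\frac{1}{23142}} = - \frac{26038}{19519} + 14119 \cdot 23142 = - \frac{26038}{19519} + 326741898 = \frac{6377675081024}{19519} \approx 3.2674 \cdot 10^{8}$)
$\frac{X}{c{\left(124 + 96 \right)}} = \frac{6377675081024}{19519 \left(- \frac{2}{5} + \frac{3}{124 + 96}\right)} = \frac{6377675081024}{19519 \left(- \frac{2}{5} + \frac{3}{220}\right)} = \frac{6377675081024}{19519 \left(- \frac{17}{44}\right)} = \frac{6377675081024}{19519} \left(- \frac{44}{17}\right) = - \frac{280617703565056}{331823}$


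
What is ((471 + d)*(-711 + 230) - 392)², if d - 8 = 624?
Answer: 281891974225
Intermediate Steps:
d = 632 (d = 8 + 624 = 632)
((471 + d)*(-711 + 230) - 392)² = ((471 + 632)*(-711 + 230) - 392)² = (1103*(-481) - 392)² = (-530543 - 392)² = (-530935)² = 281891974225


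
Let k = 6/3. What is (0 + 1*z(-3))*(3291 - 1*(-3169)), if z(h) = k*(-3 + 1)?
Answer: -25840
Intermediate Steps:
k = 2 (k = 6*(⅓) = 2)
z(h) = -4 (z(h) = 2*(-3 + 1) = 2*(-2) = -4)
(0 + 1*z(-3))*(3291 - 1*(-3169)) = (0 + 1*(-4))*(3291 - 1*(-3169)) = (0 - 4)*(3291 + 3169) = -4*6460 = -25840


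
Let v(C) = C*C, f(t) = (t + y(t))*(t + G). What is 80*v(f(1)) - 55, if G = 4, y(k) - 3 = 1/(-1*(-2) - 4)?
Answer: 24445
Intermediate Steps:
y(k) = 5/2 (y(k) = 3 + 1/(-1*(-2) - 4) = 3 + 1/(2 - 4) = 3 + 1/(-2) = 3 - ½ = 5/2)
f(t) = (4 + t)*(5/2 + t) (f(t) = (t + 5/2)*(t + 4) = (5/2 + t)*(4 + t) = (4 + t)*(5/2 + t))
v(C) = C²
80*v(f(1)) - 55 = 80*(10 + 1² + (13/2)*1)² - 55 = 80*(10 + 1 + 13/2)² - 55 = 80*(35/2)² - 55 = 80*(1225/4) - 55 = 24500 - 55 = 24445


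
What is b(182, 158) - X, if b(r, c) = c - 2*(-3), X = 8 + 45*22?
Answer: -834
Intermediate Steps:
X = 998 (X = 8 + 990 = 998)
b(r, c) = 6 + c (b(r, c) = c + 6 = 6 + c)
b(182, 158) - X = (6 + 158) - 1*998 = 164 - 998 = -834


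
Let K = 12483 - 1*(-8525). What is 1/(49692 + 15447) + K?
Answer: 1368440113/65139 ≈ 21008.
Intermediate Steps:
K = 21008 (K = 12483 + 8525 = 21008)
1/(49692 + 15447) + K = 1/(49692 + 15447) + 21008 = 1/65139 + 21008 = 1368440113/65139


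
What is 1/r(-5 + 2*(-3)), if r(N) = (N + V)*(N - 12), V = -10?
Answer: 1/483 ≈ 0.0020704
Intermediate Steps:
r(N) = (-12 + N)*(-10 + N) (r(N) = (N - 10)*(N - 12) = (-10 + N)*(-12 + N) = (-12 + N)*(-10 + N))
1/r(-5 + 2*(-3)) = 1/(120 + (-5 + 2*(-3))² - 22*(-5 + 2*(-3))) = 1/(120 + (-5 - 6)² - 22*(-5 - 6)) = 1/(120 + (-11)² - 22*(-11)) = 1/(120 + 121 + 242) = 1/483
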